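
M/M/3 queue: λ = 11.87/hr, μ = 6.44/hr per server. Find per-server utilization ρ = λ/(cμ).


ρ = λ/(cμ) = 11.87/(3·6.44) = 11.87/19.32 = 0.6144

Final: 0.6144


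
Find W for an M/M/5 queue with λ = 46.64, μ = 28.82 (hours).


a = 1.6183; ρ = 0.3237; P₀ = 0.197756
Lq = P₀·a^c·ρ/(c!(1−ρ)²) = 0.01294
Wq = Lq/λ = 0.01294/46.64 = 0.0002775 hr
W = Wq + 1/μ = 0.0002775 + 0.03470 = 0.03498 hr

Final: 0.03498 hr


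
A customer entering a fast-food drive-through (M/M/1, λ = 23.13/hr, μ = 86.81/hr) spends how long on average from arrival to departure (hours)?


W = 1/(μ−λ) = 1/(86.81 − 23.13) = 1/63.68 = 0.01570 hr

Final: 0.01570 hr


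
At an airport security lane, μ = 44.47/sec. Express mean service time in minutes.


Mean service time = 1/μ = 1/44.47 second = 0.02249 second
In minutes: 0.02249 × 0.0166667 = 0.0003748 min

Final: 0.0003748 min


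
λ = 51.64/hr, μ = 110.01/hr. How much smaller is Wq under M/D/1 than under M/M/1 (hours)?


ρ = 51.64/110.01 = 0.4694
Wq(M/M/1) = ρ/(μ−λ) = 0.4694/58.37 = 0.008042 hr
Wq(M/D/1) = ρ/(2(μ−λ)) = 0.004021 hr
Savings = 0.008042 − 0.004021 = 0.004021 hr

Final: 0.004021 hr


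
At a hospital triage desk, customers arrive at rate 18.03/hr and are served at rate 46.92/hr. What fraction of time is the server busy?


ρ = λ/μ = 18.03/46.92 = 0.3843

Final: 0.3843


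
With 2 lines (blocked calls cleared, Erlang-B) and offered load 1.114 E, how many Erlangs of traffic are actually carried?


B(2,1.114) = 0.226915 (Erlang-B)
Carried load = a(1 − B) = 1.114·(1 − 0.226915) = 1.114·0.773085 = 0.8612 E

Final: 0.8612 Erlangs


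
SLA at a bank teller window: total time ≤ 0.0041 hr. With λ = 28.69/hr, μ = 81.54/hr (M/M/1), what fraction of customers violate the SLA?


W ~ Exponential(μ−λ) for M/M/1.
μ − λ = 81.54 − 28.69 = 52.8500
P(W > t) = e^{−(μ−λ)t} = e^{−0.2167} = 0.805184

Final: 0.805184


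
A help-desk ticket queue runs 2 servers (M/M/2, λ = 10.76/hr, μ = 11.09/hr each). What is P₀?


a = λ/μ = 10.76/11.09 = 0.9702; ρ = a/c = 0.4851
Σ_{k=0}^{1} a^k/k! (terms k=0..1) = 1.00000 + 0.97024 = 1.97024
Tail: a^2/(2!(1−ρ)) = 0.94137/(2·0.5149) = 0.91417
P₀ = 1/(1.97024 + 0.91417) = 1/2.88441 = 0.346691

Final: 0.346691


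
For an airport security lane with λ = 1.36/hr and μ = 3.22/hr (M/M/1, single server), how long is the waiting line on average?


ρ = 1.36/3.22 = 0.4224
Lq = ρ²/(1−ρ) = 0.1784/0.5776 = 0.3088

Final: 0.3088


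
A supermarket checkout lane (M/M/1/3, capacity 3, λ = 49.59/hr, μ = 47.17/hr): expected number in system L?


ρ = 49.59/47.17 = 1.0513
L = ρ[1 − (K+1)ρ^K + Kρ^(K+1)] / [(1−ρ)(1−ρ^(K+1))]
Numerator: 1.0513·(1 − 4·1.161943 + 3·1.221555) = 0.017760
Denominator: (-0.05130)·(-0.221555) = 0.011367
L = 0.017760/0.011367 = 1.5625

Final: 1.5625


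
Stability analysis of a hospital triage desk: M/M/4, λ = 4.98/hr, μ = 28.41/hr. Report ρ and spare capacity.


Total capacity cμ = 4·28.41 = 113.64/hr
ρ = λ/(cμ) = 4.98/113.64 = 0.04382
Stable ⇔ ρ < 1: YES
Spare capacity = cμ − λ = 113.64 − 4.98 = 108.66/hr

Final: ρ = 0.04382; stable; margin = 108.66/hr


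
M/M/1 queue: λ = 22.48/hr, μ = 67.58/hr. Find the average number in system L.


ρ = λ/μ = 22.48/67.58 = 0.3326
L = ρ/(1−ρ) = 0.3326/(1 − 0.3326) = 0.3326/0.6674 = 0.4984

Final: 0.4984


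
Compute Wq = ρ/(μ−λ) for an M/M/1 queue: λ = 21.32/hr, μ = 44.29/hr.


ρ = 21.32/44.29 = 0.4814
Wq = ρ/(μ−λ) = 0.4814/(44.29 − 21.32) = 0.4814/22.97 = 0.02096 hr

Final: 0.02096 hr


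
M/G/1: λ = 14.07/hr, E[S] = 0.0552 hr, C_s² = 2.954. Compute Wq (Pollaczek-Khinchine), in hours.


ρ = λ·E[S] = 14.07·0.0552 = 0.7767
E[S²] = E[S]²(1+C_s²) = 0.0552²·(1+2.954) = 0.012048
Wq = λ·E[S²]/(2(1−ρ)) = 14.07·0.012048/(2·0.2233) = 0.37951 hr

Final: 0.37951 hr


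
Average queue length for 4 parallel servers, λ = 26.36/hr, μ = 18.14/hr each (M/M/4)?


a = λ/μ = 1.4531; ρ = a/4 = 0.3633
P₀ = 0.231902
Lq = P₀·a^c·ρ / (c!·(1−ρ)²) = 0.231902·4.45895·0.3633/(24·0.40541)
= 0.03861

Final: 0.03861


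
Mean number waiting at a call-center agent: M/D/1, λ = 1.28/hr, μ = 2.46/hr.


ρ = 1.28/2.46 = 0.5203
M/D/1: Lq = ρ²/(2(1−ρ)) = 0.2707/(2·0.4797) = 0.28221

Final: 0.28221


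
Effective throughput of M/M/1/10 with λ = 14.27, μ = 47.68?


ρ = 0.2993; P_K = (1−ρ)ρ^10/(1−ρ^11) = 0.000004040
λ_eff = λ(1 − P_K) = 14.27·(1 − 0.000004040) = 14.27·0.999996 = 14.2699 /hr

Final: 14.2699 /hr


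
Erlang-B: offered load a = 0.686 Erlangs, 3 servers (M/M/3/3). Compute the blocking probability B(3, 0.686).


B(c,a) = (a^c/c!) / Σ_{k=0}^{c} a^k/k!
a^3/3! = 0.053805
Σ terms (k=0..3): 1.00000 + 0.68600 + 0.23530 + 0.05380 = 1.975103
B = 0.053805/1.975103 = 0.027242

Final: 0.027242


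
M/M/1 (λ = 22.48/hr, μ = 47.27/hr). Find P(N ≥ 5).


ρ = 22.48/47.27 = 0.4756
P(N ≥ n) = ρ^n = 0.4756^5 = 0.024325

Final: 0.024325


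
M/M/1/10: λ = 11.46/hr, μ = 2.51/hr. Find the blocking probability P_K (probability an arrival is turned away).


ρ = λ/μ = 11.46/2.51 = 4.5657
P_K = (1−ρ)ρ^K/(1−ρ^(K+1)) = (-3.5657·3936488.268548)/(1 − 17972970.341658)
= -14036482.073110/-17972969.341658 = 0.780977

Final: 0.780977


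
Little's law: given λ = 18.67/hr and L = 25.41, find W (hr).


W = L/λ = 25.41/18.67 = 1.3610 hr

Final: 1.3610 hr


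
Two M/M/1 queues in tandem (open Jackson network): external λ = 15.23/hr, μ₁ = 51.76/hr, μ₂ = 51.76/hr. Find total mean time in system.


Each node sees arrival rate λ = 15.23/hr (tandem ⇒ throughput preserved).
W₁ = 1/(μ₁−λ) = 1/(51.76−15.23) = 0.02737 hr
W₂ = 1/(μ₂−λ) = 1/(51.76−15.23) = 0.02737 hr
W_total = W₁ + W₂ = 0.02737 + 0.02737 = 0.05475 hr

Final: 0.05475 hr


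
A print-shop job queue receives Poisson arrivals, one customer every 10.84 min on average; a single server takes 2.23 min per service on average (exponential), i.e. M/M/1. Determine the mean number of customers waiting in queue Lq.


λ = 60/10.84 = 5.5351 /hr
μ = 60/2.23 = 26.9058 /hr
ρ = λ/μ = 5.5351/26.9058 = 0.2057
Lq = ρ²/(1−ρ) = 0.04232/0.7943 = 0.05328

Final: 0.05328


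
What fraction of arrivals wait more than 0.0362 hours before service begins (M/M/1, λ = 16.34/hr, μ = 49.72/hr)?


ρ = 16.34/49.72 = 0.3286
P(Wq > t) = ρ·e^{−(μ−λ)t} = 0.3286·e^{−1.2084}
= 0.3286·0.298688 = 0.098161

Final: 0.098161


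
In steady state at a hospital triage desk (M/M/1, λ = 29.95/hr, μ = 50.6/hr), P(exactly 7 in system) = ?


ρ = 29.95/50.6 = 0.5919
P_n = (1−ρ)·ρ^n = (1 − 0.5919)·0.5919^7 = 0.4081·0.025452 = 0.010387

Final: 0.010387


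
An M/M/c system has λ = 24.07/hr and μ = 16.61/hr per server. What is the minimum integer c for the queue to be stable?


Stability requires cμ > λ ⇔ c > λ/μ.
λ/μ = 24.07/16.61 = 1.4491
Minimum integer c = ⌊1.4491⌋ + 1 = 2
Check: 2·16.61 = 33.22 > 24.07, while 1·16.61 = 16.61 ≤ 24.07

Final: 2 servers


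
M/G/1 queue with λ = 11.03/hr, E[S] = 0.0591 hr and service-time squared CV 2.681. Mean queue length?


ρ = λ·E[S] = 11.03·0.0591 = 0.6519
Lq = ρ²(1+C_s²)/(2(1−ρ)) = 0.4249·(1+2.681)/(2·0.3481)
= 0.4249·3.6810/0.6963 = 2.24659

Final: 2.24659


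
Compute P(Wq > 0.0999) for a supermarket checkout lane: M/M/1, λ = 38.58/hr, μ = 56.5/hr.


ρ = 38.58/56.5 = 0.6828
P(Wq > t) = ρ·e^{−(μ−λ)t} = 0.6828·e^{−1.7902}
= 0.6828·0.166925 = 0.113982

Final: 0.113982


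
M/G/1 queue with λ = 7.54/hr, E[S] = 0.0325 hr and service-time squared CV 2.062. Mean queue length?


ρ = λ·E[S] = 7.54·0.0325 = 0.2451
Lq = ρ²(1+C_s²)/(2(1−ρ)) = 0.06005·(1+2.062)/(2·0.7550)
= 0.06005·3.0620/1.5099 = 0.12178

Final: 0.12178


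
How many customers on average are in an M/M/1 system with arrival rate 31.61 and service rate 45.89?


ρ = λ/μ = 31.61/45.89 = 0.6888
L = ρ/(1−ρ) = 0.6888/(1 − 0.6888) = 0.6888/0.3112 = 2.2136

Final: 2.2136


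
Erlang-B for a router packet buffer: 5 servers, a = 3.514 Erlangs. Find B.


B(c,a) = (a^c/c!) / Σ_{k=0}^{c} a^k/k!
a^5/5! = 4.465062
Σ terms (k=0..5): 1.00000 + 3.51400 + 6.17410 + 7.23193 + 6.35325 + 4.46506 = 28.738335
B = 4.465062/28.738335 = 0.155370

Final: 0.155370


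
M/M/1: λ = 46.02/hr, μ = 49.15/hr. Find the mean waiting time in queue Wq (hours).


ρ = 46.02/49.15 = 0.9363
Wq = ρ/(μ−λ) = 0.9363/(49.15 − 46.02) = 0.9363/3.13 = 0.2991 hr

Final: 0.2991 hr


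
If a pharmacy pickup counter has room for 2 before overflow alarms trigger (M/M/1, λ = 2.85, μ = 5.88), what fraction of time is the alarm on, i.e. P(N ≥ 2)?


ρ = 2.85/5.88 = 0.4847
P(N ≥ n) = ρ^n = 0.4847^2 = 0.234928

Final: 0.234928


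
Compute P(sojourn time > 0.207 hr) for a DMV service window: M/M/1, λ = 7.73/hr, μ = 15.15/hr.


W ~ Exponential(μ−λ) for M/M/1.
μ − λ = 15.15 − 7.73 = 7.4200
P(W > t) = e^{−(μ−λ)t} = e^{−1.5359} = 0.215253

Final: 0.215253


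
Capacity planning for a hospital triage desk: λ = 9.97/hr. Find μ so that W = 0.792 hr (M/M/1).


W = 1/(μ−λ) ⇒ μ − λ = 1/W = 1/0.792 = 1.2626
μ = λ + 1/W = 9.97 + 1.2626 = 11.2326 per hr

Final: 11.2326 /hr


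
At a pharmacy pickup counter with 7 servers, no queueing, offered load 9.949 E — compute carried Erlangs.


B(7,9.949) = 0.406759 (Erlang-B)
Carried load = a(1 − B) = 9.949·(1 − 0.406759) = 9.949·0.593241 = 5.9022 E

Final: 5.9022 Erlangs


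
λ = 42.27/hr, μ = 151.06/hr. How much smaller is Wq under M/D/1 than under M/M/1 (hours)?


ρ = 42.27/151.06 = 0.2798
Wq(M/M/1) = ρ/(μ−λ) = 0.2798/108.79 = 0.002572 hr
Wq(M/D/1) = ρ/(2(μ−λ)) = 0.001286 hr
Savings = 0.002572 − 0.001286 = 0.001286 hr

Final: 0.001286 hr


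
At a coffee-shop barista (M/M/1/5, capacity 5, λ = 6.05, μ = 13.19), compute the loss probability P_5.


ρ = λ/μ = 6.05/13.19 = 0.4587
P_K = (1−ρ)ρ^K/(1−ρ^(K+1)) = (0.5413·0.020303)/(1 − 0.009312)
= 0.010990/0.990688 = 0.011094

Final: 0.011094


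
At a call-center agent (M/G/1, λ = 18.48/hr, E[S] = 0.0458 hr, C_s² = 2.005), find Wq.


ρ = λ·E[S] = 18.48·0.0458 = 0.8464
E[S²] = E[S]²(1+C_s²) = 0.0458²·(1+2.005) = 0.006303
Wq = λ·E[S²]/(2(1−ρ)) = 18.48·0.006303/(2·0.1536) = 0.37915 hr

Final: 0.37915 hr


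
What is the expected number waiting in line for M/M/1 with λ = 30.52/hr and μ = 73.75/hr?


ρ = 30.52/73.75 = 0.4138
Lq = ρ²/(1−ρ) = 0.1713/0.5862 = 0.2922

Final: 0.2922


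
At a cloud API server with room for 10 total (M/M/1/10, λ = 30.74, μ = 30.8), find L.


ρ = 30.74/30.8 = 0.9981
L = ρ[1 − (K+1)ρ^K + Kρ^(K+1)] / [(1−ρ)(1−ρ^(K+1))]
Numerator: 0.9981·(1 − 11·0.980689 + 10·0.978779) = 0.0002059
Denominator: (0.001948)·(0.021221) = 0.00004134
L = 0.0002059/0.00004134 = 4.9805

Final: 4.9805


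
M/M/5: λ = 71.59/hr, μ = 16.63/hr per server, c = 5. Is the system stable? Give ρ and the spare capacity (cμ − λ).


Total capacity cμ = 5·16.63 = 83.15/hr
ρ = λ/(cμ) = 71.59/83.15 = 0.8610
Stable ⇔ ρ < 1: YES
Spare capacity = cμ − λ = 83.15 − 71.59 = 11.56/hr

Final: ρ = 0.8610; stable; margin = 11.56/hr


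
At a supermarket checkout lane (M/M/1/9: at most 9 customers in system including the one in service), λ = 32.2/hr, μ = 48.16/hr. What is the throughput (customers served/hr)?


ρ = 0.6686; P_K = (1−ρ)ρ^9/(1−ρ^10) = 0.009009
λ_eff = λ(1 − P_K) = 32.2·(1 − 0.009009) = 32.2·0.990991 = 31.9099 /hr

Final: 31.9099 /hr


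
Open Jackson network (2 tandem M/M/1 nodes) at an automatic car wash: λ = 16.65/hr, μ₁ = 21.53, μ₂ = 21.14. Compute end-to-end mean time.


Each node sees arrival rate λ = 16.65/hr (tandem ⇒ throughput preserved).
W₁ = 1/(μ₁−λ) = 1/(21.53−16.65) = 0.20492 hr
W₂ = 1/(μ₂−λ) = 1/(21.14−16.65) = 0.22272 hr
W_total = W₁ + W₂ = 0.20492 + 0.22272 = 0.42764 hr

Final: 0.42764 hr


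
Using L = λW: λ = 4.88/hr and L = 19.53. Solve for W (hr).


W = L/λ = 19.53/4.88 = 4.0020 hr

Final: 4.0020 hr


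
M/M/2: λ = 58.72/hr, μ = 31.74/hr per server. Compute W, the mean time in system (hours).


a = 1.8500; ρ = 0.9250; P₀ = 0.038953
Lq = P₀·a^c·ρ/(c!(1−ρ)²) = 10.96663
Wq = Lq/λ = 10.96663/58.72 = 0.18676 hr
W = Wq + 1/μ = 0.18676 + 0.03151 = 0.21827 hr

Final: 0.21827 hr


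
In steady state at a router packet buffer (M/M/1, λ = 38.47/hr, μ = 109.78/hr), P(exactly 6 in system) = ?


ρ = 38.47/109.78 = 0.3504
P_n = (1−ρ)·ρ^n = (1 − 0.3504)·0.3504^6 = 0.6496·0.001852 = 0.001203

Final: 0.001203


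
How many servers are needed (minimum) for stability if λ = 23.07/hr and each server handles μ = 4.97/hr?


Stability requires cμ > λ ⇔ c > λ/μ.
λ/μ = 23.07/4.97 = 4.6419
Minimum integer c = ⌊4.6419⌋ + 1 = 5
Check: 5·4.97 = 24.85 > 23.07, while 4·4.97 = 19.88 ≤ 23.07

Final: 5 servers


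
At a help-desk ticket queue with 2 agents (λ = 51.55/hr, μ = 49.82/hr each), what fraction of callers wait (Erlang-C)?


a = λ/μ = 1.0347; ρ = a/2 = 0.5174
P₀ = 0.318077 (from M/M/c formula)
C(c,a) = [a^c/(c!(1−ρ))]·P₀ = [1.07066/(2·0.4826)]·0.318077
= 1.10917·0.318077 = 0.352802

Final: 0.352802


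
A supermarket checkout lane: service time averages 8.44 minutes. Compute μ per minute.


μ = 1/(service time) in consistent units.
1 minute = 1 min, so μ = 1/8.44 = 0.1185 per minute

Final: 0.1185 /min


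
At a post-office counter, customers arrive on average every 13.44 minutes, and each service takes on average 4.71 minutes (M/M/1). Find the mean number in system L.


λ = 60/13.44 = 4.4643 /hr
μ = 60/4.71 = 12.7389 /hr
ρ = λ/μ = 4.4643/12.7389 = 0.3504
L = ρ/(1−ρ) = 0.3504/0.6496 = 0.5395

Final: 0.5395


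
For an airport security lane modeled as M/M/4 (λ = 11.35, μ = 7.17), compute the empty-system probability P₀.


a = λ/μ = 11.35/7.17 = 1.5830; ρ = a/c = 0.3957
Σ_{k=0}^{3} a^k/k! (terms k=0..3) = 1.00000 + 1.58298 + 1.25292 + 0.66112 = 4.49702
Tail: a^4/(4!(1−ρ)) = 6.27924/(24·0.6043) = 0.43299
P₀ = 1/(4.49702 + 0.43299) = 1/4.93001 = 0.202839

Final: 0.202839


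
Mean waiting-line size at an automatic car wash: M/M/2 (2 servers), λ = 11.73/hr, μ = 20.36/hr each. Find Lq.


a = λ/μ = 0.5761; ρ = a/2 = 0.2881
P₀ = 0.552717
Lq = P₀·a^c·ρ / (c!·(1−ρ)²) = 0.552717·0.33193·0.2881/(2·0.50685)
= 0.05213

Final: 0.05213


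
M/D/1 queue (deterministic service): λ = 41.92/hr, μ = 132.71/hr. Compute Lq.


ρ = 41.92/132.71 = 0.3159
M/D/1: Lq = ρ²/(2(1−ρ)) = 0.09978/(2·0.6841) = 0.07292

Final: 0.07292


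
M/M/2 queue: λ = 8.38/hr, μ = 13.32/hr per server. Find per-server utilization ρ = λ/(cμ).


ρ = λ/(cμ) = 8.38/(2·13.32) = 8.38/26.64 = 0.3146

Final: 0.3146


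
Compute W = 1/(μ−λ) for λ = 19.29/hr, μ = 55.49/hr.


W = 1/(μ−λ) = 1/(55.49 − 19.29) = 1/36.20 = 0.02762 hr

Final: 0.02762 hr


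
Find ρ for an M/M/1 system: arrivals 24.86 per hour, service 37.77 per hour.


ρ = λ/μ = 24.86/37.77 = 0.6582

Final: 0.6582


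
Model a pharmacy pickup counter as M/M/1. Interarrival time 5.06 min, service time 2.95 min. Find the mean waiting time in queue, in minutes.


λ = 60/5.06 = 11.8577 /hr
μ = 60/2.95 = 20.3390 /hr
ρ = λ/μ = 11.8577/20.3390 = 0.5830
Wq = ρ/(μ−λ) = 0.5830/(20.3390−11.8577) = 0.06874 hr
In minutes: 0.06874·60 = 4.124 min

Final: 4.124 min


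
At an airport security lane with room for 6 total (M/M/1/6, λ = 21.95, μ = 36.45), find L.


ρ = 21.95/36.45 = 0.6022
L = ρ[1 − (K+1)ρ^K + Kρ^(K+1)] / [(1−ρ)(1−ρ^(K+1))]
Numerator: 0.6022·(1 − 7·0.047689 + 6·0.028718) = 0.504931
Denominator: (0.3978)·(0.971282) = 0.386381
L = 0.504931/0.386381 = 1.3068

Final: 1.3068


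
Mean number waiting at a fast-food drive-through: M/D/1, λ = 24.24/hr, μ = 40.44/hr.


ρ = 24.24/40.44 = 0.5994
M/D/1: Lq = ρ²/(2(1−ρ)) = 0.3593/(2·0.4006) = 0.44844

Final: 0.44844


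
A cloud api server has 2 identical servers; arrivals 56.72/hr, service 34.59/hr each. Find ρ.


ρ = λ/(cμ) = 56.72/(2·34.59) = 56.72/69.18 = 0.8199

Final: 0.8199


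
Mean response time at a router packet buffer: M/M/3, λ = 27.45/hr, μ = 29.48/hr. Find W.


a = 0.9311; ρ = 0.3104; P₀ = 0.390661
Lq = P₀·a^c·ρ/(c!(1−ρ)²) = 0.03431
Wq = Lq/λ = 0.03431/27.45 = 0.001250 hr
W = Wq + 1/μ = 0.001250 + 0.03392 = 0.03517 hr

Final: 0.03517 hr


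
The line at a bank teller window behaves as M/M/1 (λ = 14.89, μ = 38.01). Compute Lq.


ρ = 14.89/38.01 = 0.3917
Lq = ρ²/(1−ρ) = 0.1535/0.6083 = 0.2523

Final: 0.2523


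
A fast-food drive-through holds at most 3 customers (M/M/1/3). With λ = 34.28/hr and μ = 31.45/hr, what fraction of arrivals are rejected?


ρ = λ/μ = 34.28/31.45 = 1.0900
P_K = (1−ρ)ρ^K/(1−ρ^(K+1)) = (-0.08998·1.294972)/(1 − 1.411499)
= -0.116527/-0.411499 = 0.283177

Final: 0.283177


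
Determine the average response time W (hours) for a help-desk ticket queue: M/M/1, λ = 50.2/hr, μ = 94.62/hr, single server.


W = 1/(μ−λ) = 1/(94.62 − 50.2) = 1/44.42 = 0.02251 hr

Final: 0.02251 hr


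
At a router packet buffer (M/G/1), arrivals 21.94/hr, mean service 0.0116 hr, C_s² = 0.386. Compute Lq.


ρ = λ·E[S] = 21.94·0.0116 = 0.2545
Lq = ρ²(1+C_s²)/(2(1−ρ)) = 0.06477·(1+0.386)/(2·0.7455)
= 0.06477·1.3860/1.4910 = 0.06021

Final: 0.06021


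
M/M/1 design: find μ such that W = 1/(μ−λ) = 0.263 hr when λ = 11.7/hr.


W = 1/(μ−λ) ⇒ μ − λ = 1/W = 1/0.263 = 3.8023
μ = λ + 1/W = 11.7 + 3.8023 = 15.5023 per hr

Final: 15.5023 /hr


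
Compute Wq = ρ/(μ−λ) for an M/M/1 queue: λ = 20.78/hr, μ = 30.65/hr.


ρ = 20.78/30.65 = 0.6780
Wq = ρ/(μ−λ) = 0.6780/(30.65 − 20.78) = 0.6780/9.87 = 0.06869 hr

Final: 0.06869 hr


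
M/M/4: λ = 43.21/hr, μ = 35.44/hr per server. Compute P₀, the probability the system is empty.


a = λ/μ = 43.21/35.44 = 1.2192; ρ = a/c = 0.3048
Σ_{k=0}^{3} a^k/k! (terms k=0..3) = 1.00000 + 1.21924 + 0.74328 + 0.30208 = 3.26460
Tail: a^4/(4!(1−ρ)) = 2.20985/(24·0.6952) = 0.13245
P₀ = 1/(3.26460 + 0.13245) = 1/3.39705 = 0.294373

Final: 0.294373


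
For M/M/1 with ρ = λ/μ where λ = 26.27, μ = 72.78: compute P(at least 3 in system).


ρ = 26.27/72.78 = 0.3610
P(N ≥ n) = ρ^n = 0.3610^3 = 0.047027

Final: 0.047027


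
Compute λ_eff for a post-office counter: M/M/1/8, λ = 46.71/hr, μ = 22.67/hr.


ρ = 2.0604; P_K = (1−ρ)ρ^8/(1−ρ^9) = 0.515435
λ_eff = λ(1 − P_K) = 46.71·(1 − 0.515435) = 46.71·0.484565 = 22.6340 /hr

Final: 22.6340 /hr


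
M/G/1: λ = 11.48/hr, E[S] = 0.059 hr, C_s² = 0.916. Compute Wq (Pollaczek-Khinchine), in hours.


ρ = λ·E[S] = 11.48·0.059 = 0.6773
E[S²] = E[S]²(1+C_s²) = 0.059²·(1+0.916) = 0.006670
Wq = λ·E[S²]/(2(1−ρ)) = 11.48·0.006670/(2·0.3227) = 0.11864 hr

Final: 0.11864 hr


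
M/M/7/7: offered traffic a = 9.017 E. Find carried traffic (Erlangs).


B(7,9.017) = 0.362440 (Erlang-B)
Carried load = a(1 − B) = 9.017·(1 − 0.362440) = 9.017·0.637560 = 5.7489 E

Final: 5.7489 Erlangs


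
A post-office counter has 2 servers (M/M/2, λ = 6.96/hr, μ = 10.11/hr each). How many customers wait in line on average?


a = λ/μ = 0.6884; ρ = a/2 = 0.3442
P₀ = 0.487859
Lq = P₀·a^c·ρ / (c!·(1−ρ)²) = 0.487859·0.47393·0.3442/(2·0.43006)
= 0.09253

Final: 0.09253


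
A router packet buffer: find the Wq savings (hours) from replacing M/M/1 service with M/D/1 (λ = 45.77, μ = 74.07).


ρ = 45.77/74.07 = 0.6179
Wq(M/M/1) = ρ/(μ−λ) = 0.6179/28.30 = 0.02183 hr
Wq(M/D/1) = ρ/(2(μ−λ)) = 0.01092 hr
Savings = 0.02183 − 0.01092 = 0.01092 hr

Final: 0.01092 hr


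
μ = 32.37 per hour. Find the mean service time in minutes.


Mean service time = 1/μ = 1/32.37 hour = 0.03089 hour
In minutes: 0.03089 × 60 = 1.8536 min

Final: 1.8536 min


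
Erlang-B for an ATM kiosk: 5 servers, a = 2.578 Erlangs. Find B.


B(c,a) = (a^c/c!) / Σ_{k=0}^{c} a^k/k!
a^5/5! = 0.948928
Σ terms (k=0..5): 1.00000 + 2.57800 + 3.32304 + 2.85560 + 1.84043 + 0.94893 = 12.546006
B = 0.948928/12.546006 = 0.075636

Final: 0.075636


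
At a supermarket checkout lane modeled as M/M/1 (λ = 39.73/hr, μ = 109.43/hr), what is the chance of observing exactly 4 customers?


ρ = 39.73/109.43 = 0.3631
P_n = (1−ρ)·ρ^n = (1 − 0.3631)·0.3631^4 = 0.6369·0.017375 = 0.011067

Final: 0.011067


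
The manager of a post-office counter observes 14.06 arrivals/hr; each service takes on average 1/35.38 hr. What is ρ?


ρ = λ/μ = 14.06/35.38 = 0.3974

Final: 0.3974


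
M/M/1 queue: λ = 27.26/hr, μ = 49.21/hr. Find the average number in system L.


ρ = λ/μ = 27.26/49.21 = 0.5540
L = ρ/(1−ρ) = 0.5540/(1 − 0.5540) = 0.5540/0.4460 = 1.2419

Final: 1.2419


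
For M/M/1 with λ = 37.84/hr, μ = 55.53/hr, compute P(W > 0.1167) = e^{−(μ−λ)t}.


W ~ Exponential(μ−λ) for M/M/1.
μ − λ = 55.53 − 37.84 = 17.6900
P(W > t) = e^{−(μ−λ)t} = e^{−2.0644} = 0.126891

Final: 0.126891


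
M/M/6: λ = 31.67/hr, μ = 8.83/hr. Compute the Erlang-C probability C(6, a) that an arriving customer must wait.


a = λ/μ = 3.5866; ρ = a/6 = 0.5978
P₀ = 0.026385 (from M/M/c formula)
C(c,a) = [a^c/(c!(1−ρ))]·P₀ = [2128.74754/(720·0.4022)]·0.026385
= 7.35056·0.026385 = 0.193946

Final: 0.193946


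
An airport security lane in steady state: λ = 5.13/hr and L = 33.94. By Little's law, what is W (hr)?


W = L/λ = 33.94/5.13 = 6.6160 hr

Final: 6.6160 hr


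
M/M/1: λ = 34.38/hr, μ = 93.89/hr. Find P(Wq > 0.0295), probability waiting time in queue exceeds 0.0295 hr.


ρ = 34.38/93.89 = 0.3662
P(Wq > t) = ρ·e^{−(μ−λ)t} = 0.3662·e^{−1.7555}
= 0.3662·0.172813 = 0.063279

Final: 0.063279


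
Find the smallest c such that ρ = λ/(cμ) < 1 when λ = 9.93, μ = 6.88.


Stability requires cμ > λ ⇔ c > λ/μ.
λ/μ = 9.93/6.88 = 1.4433
Minimum integer c = ⌊1.4433⌋ + 1 = 2
Check: 2·6.88 = 13.76 > 9.93, while 1·6.88 = 6.88 ≤ 9.93

Final: 2 servers


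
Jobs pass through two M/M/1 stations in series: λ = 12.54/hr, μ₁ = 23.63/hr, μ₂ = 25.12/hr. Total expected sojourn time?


Each node sees arrival rate λ = 12.54/hr (tandem ⇒ throughput preserved).
W₁ = 1/(μ₁−λ) = 1/(23.63−12.54) = 0.09017 hr
W₂ = 1/(μ₂−λ) = 1/(25.12−12.54) = 0.07949 hr
W_total = W₁ + W₂ = 0.09017 + 0.07949 = 0.16966 hr

Final: 0.16966 hr


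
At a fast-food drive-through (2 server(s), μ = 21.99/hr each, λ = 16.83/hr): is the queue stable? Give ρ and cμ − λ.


Total capacity cμ = 2·21.99 = 43.98/hr
ρ = λ/(cμ) = 16.83/43.98 = 0.3827
Stable ⇔ ρ < 1: YES
Spare capacity = cμ − λ = 43.98 − 16.83 = 27.15/hr

Final: ρ = 0.3827; stable; margin = 27.15/hr


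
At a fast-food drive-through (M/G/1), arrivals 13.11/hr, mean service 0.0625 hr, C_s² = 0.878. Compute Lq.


ρ = λ·E[S] = 13.11·0.0625 = 0.8194
Lq = ρ²(1+C_s²)/(2(1−ρ)) = 0.6714·(1+0.878)/(2·0.1806)
= 0.6714·1.8780/0.3613 = 3.49022

Final: 3.49022


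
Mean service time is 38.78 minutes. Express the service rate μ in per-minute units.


μ = 1/(service time) in consistent units.
1 minute = 1 min, so μ = 1/38.78 = 0.02579 per minute

Final: 0.02579 /min


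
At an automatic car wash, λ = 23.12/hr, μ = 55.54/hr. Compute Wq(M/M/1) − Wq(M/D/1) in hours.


ρ = 23.12/55.54 = 0.4163
Wq(M/M/1) = ρ/(μ−λ) = 0.4163/32.42 = 0.01284 hr
Wq(M/D/1) = ρ/(2(μ−λ)) = 0.006420 hr
Savings = 0.01284 − 0.006420 = 0.006420 hr

Final: 0.006420 hr


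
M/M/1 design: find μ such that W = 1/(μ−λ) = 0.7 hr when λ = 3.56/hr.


W = 1/(μ−λ) ⇒ μ − λ = 1/W = 1/0.7 = 1.4286
μ = λ + 1/W = 3.56 + 1.4286 = 4.9886 per hr

Final: 4.9886 /hr


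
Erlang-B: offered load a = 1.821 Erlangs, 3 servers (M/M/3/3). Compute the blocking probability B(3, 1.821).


B(c,a) = (a^c/c!) / Σ_{k=0}^{c} a^k/k!
a^3/3! = 1.006418
Σ terms (k=0..3): 1.00000 + 1.82100 + 1.65802 + 1.00642 = 5.485439
B = 1.006418/5.485439 = 0.183471

Final: 0.183471


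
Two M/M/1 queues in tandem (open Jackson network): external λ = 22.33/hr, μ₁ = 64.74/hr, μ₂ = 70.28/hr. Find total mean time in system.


Each node sees arrival rate λ = 22.33/hr (tandem ⇒ throughput preserved).
W₁ = 1/(μ₁−λ) = 1/(64.74−22.33) = 0.02358 hr
W₂ = 1/(μ₂−λ) = 1/(70.28−22.33) = 0.02086 hr
W_total = W₁ + W₂ = 0.02358 + 0.02086 = 0.04443 hr

Final: 0.04443 hr


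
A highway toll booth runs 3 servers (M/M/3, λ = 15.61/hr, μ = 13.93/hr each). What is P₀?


a = λ/μ = 15.61/13.93 = 1.1206; ρ = a/c = 0.3735
Σ_{k=0}^{2} a^k/k! (terms k=0..2) = 1.00000 + 1.12060 + 0.62788 = 2.74848
Tail: a^3/(3!(1−ρ)) = 1.40720/(6·0.6265) = 0.37437
P₀ = 1/(2.74848 + 0.37437) = 1/3.12285 = 0.320220

Final: 0.320220


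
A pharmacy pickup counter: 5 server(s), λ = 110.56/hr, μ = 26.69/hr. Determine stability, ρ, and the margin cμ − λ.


Total capacity cμ = 5·26.69 = 133.45/hr
ρ = λ/(cμ) = 110.56/133.45 = 0.8285
Stable ⇔ ρ < 1: YES
Spare capacity = cμ − λ = 133.45 − 110.56 = 22.89/hr

Final: ρ = 0.8285; stable; margin = 22.89/hr


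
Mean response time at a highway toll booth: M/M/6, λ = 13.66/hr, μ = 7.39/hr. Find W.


a = 1.8484; ρ = 0.3081; P₀ = 0.157338
Lq = P₀·a^c·ρ/(c!(1−ρ)²) = 0.005609
Wq = Lq/λ = 0.005609/13.66 = 0.0004106 hr
W = Wq + 1/μ = 0.0004106 + 0.13532 = 0.13573 hr

Final: 0.13573 hr


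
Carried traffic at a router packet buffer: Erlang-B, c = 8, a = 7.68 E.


B(8,7.68) = 0.217655 (Erlang-B)
Carried load = a(1 − B) = 7.68·(1 − 0.217655) = 7.68·0.782345 = 6.0084 E

Final: 6.0084 Erlangs


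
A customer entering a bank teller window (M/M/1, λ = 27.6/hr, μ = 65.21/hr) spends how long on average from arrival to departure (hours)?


W = 1/(μ−λ) = 1/(65.21 − 27.6) = 1/37.61 = 0.02659 hr

Final: 0.02659 hr


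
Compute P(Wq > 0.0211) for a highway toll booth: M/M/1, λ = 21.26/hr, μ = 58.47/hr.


ρ = 21.26/58.47 = 0.3636
P(Wq > t) = ρ·e^{−(μ−λ)t} = 0.3636·e^{−0.7851}
= 0.3636·0.456060 = 0.165826

Final: 0.165826


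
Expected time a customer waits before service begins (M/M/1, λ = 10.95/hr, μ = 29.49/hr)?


ρ = 10.95/29.49 = 0.3713
Wq = ρ/(μ−λ) = 0.3713/(29.49 − 10.95) = 0.3713/18.54 = 0.02003 hr

Final: 0.02003 hr


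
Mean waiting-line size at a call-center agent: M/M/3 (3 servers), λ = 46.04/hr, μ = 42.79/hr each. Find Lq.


a = λ/μ = 1.0760; ρ = a/3 = 0.3587
P₀ = 0.335741
Lq = P₀·a^c·ρ / (c!·(1−ρ)²) = 0.335741·1.24560·0.3587/(6·0.41133)
= 0.06077

Final: 0.06077


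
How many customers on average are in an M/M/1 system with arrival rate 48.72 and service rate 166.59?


ρ = λ/μ = 48.72/166.59 = 0.2925
L = ρ/(1−ρ) = 0.2925/(1 − 0.2925) = 0.2925/0.7075 = 0.4133

Final: 0.4133


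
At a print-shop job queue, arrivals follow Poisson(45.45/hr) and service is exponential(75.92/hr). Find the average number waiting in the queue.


ρ = 45.45/75.92 = 0.5987
Lq = ρ²/(1−ρ) = 0.3584/0.4013 = 0.8930

Final: 0.8930


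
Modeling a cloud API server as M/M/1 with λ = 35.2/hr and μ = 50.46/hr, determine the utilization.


ρ = λ/μ = 35.2/50.46 = 0.6976

Final: 0.6976


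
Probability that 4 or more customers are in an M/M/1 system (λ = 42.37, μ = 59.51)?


ρ = 42.37/59.51 = 0.7120
P(N ≥ n) = ρ^n = 0.7120^4 = 0.256965

Final: 0.256965


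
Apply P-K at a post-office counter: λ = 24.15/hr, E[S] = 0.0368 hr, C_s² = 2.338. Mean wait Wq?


ρ = λ·E[S] = 24.15·0.0368 = 0.8887
E[S²] = E[S]²(1+C_s²) = 0.0368²·(1+2.338) = 0.004520
Wq = λ·E[S²]/(2(1−ρ)) = 24.15·0.004520/(2·0.1113) = 0.49051 hr

Final: 0.49051 hr


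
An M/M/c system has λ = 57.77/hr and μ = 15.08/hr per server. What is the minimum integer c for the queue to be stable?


Stability requires cμ > λ ⇔ c > λ/μ.
λ/μ = 57.77/15.08 = 3.8309
Minimum integer c = ⌊3.8309⌋ + 1 = 4
Check: 4·15.08 = 60.32 > 57.77, while 3·15.08 = 45.24 ≤ 57.77

Final: 4 servers


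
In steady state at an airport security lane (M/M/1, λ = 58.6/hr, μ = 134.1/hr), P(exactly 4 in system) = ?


ρ = 58.6/134.1 = 0.4370
P_n = (1−ρ)·ρ^n = (1 − 0.4370)·0.4370^4 = 0.5630·0.036465 = 0.020530

Final: 0.020530


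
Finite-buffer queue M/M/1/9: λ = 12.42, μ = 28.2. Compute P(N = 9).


ρ = λ/μ = 12.42/28.2 = 0.4404
P_K = (1−ρ)ρ^K/(1−ρ^(K+1)) = (0.5596·0.0006235)/(1 − 0.0002746)
= 0.0003489/0.999725 = 0.0003490

Final: 0.0003490


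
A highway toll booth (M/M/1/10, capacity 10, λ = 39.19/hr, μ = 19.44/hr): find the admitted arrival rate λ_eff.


ρ = 2.0159; P_K = (1−ρ)ρ^10/(1−ρ^11) = 0.504181
λ_eff = λ(1 − P_K) = 39.19·(1 − 0.504181) = 39.19·0.495819 = 19.4312 /hr

Final: 19.4312 /hr


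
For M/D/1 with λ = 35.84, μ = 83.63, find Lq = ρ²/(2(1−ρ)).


ρ = 35.84/83.63 = 0.4286
M/D/1: Lq = ρ²/(2(1−ρ)) = 0.1837/(2·0.5714) = 0.16070

Final: 0.16070


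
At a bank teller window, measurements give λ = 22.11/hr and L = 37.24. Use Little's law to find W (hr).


W = L/λ = 37.24/22.11 = 1.6843 hr

Final: 1.6843 hr


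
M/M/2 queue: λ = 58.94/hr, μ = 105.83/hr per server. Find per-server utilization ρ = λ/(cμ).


ρ = λ/(cμ) = 58.94/(2·105.83) = 58.94/211.66 = 0.2785

Final: 0.2785


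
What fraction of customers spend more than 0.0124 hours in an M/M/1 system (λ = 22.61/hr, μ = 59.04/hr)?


W ~ Exponential(μ−λ) for M/M/1.
μ − λ = 59.04 − 22.61 = 36.4300
P(W > t) = e^{−(μ−λ)t} = e^{−0.4517} = 0.636525

Final: 0.636525


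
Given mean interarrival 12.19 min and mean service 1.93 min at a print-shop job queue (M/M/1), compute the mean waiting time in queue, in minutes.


λ = 60/12.19 = 4.9221 /hr
μ = 60/1.93 = 31.0881 /hr
ρ = λ/μ = 4.9221/31.0881 = 0.1583
Wq = ρ/(μ−λ) = 0.1583/(31.0881−4.9221) = 0.006051 hr
In minutes: 0.006051·60 = 0.3631 min

Final: 0.3631 min


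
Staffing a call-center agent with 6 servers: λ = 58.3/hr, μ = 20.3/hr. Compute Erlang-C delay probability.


a = λ/μ = 2.8719; ρ = a/6 = 0.4787
P₀ = 0.055862 (from M/M/c formula)
C(c,a) = [a^c/(c!(1−ρ))]·P₀ = [561.09332/(720·0.5213)]·0.055862
= 1.49478·0.055862 = 0.083502

Final: 0.083502


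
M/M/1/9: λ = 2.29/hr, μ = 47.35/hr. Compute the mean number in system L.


ρ = 2.29/47.35 = 0.04836
L = ρ[1 − (K+1)ρ^K + Kρ^(K+1)] / [(1−ρ)(1−ρ^(K+1))]
Numerator: 0.04836·(1 − 10·1.448e-12 + 9·7.001e-14) = 0.048363
Denominator: (0.9516)·(1.000000) = 0.951637
L = 0.048363/0.951637 = 0.05082

Final: 0.05082


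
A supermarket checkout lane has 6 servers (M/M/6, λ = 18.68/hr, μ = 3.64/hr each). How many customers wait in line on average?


a = λ/μ = 5.1319; ρ = a/6 = 0.8553
P₀ = 0.003627
Lq = P₀·a^c·ρ / (c!·(1−ρ)²) = 0.003627·18266.39856·0.8553/(720·0.02093)
= 3.75919

Final: 3.75919


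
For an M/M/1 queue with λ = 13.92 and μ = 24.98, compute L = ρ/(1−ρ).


ρ = λ/μ = 13.92/24.98 = 0.5572
L = ρ/(1−ρ) = 0.5572/(1 − 0.5572) = 0.5572/0.4428 = 1.2586

Final: 1.2586


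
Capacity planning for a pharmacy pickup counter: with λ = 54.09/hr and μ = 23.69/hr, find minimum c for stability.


Stability requires cμ > λ ⇔ c > λ/μ.
λ/μ = 54.09/23.69 = 2.2832
Minimum integer c = ⌊2.2832⌋ + 1 = 3
Check: 3·23.69 = 71.07 > 54.09, while 2·23.69 = 47.38 ≤ 54.09

Final: 3 servers


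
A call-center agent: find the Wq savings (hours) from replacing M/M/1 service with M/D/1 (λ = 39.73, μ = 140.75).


ρ = 39.73/140.75 = 0.2823
Wq(M/M/1) = ρ/(μ−λ) = 0.2823/101.02 = 0.002794 hr
Wq(M/D/1) = ρ/(2(μ−λ)) = 0.001397 hr
Savings = 0.002794 − 0.001397 = 0.001397 hr

Final: 0.001397 hr


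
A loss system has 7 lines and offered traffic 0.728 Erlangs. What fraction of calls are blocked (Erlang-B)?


B(c,a) = (a^c/c!) / Σ_{k=0}^{c} a^k/k!
a^7/7! = 0.00002150
Σ terms (k=0..7): 1.00000 + 0.72800 + 0.26499 + 0.06430 + 0.01170 + 0.001704 + 0.0002068 + 0.00002150 = 2.070932
B = 0.00002150/2.070932 = 0.00001038

Final: 0.00001038


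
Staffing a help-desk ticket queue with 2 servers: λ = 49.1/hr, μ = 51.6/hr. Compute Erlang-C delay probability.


a = λ/μ = 0.9516; ρ = a/2 = 0.4758
P₀ = 0.355220 (from M/M/c formula)
C(c,a) = [a^c/(c!(1−ρ))]·P₀ = [0.90545/(2·0.5242)]·0.355220
= 0.86361·0.355220 = 0.306770

Final: 0.306770


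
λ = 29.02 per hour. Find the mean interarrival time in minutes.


Mean interarrival time = 1/λ = 1/29.02 hour = 0.03446 hour
In minutes: 0.03446 × 60 = 2.0675 min

Final: 2.0675 min


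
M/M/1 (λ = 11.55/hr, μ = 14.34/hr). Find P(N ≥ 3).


ρ = 11.55/14.34 = 0.8054
P(N ≥ n) = ρ^n = 0.8054^3 = 0.522515

Final: 0.522515


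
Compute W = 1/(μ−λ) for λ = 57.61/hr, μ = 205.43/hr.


W = 1/(μ−λ) = 1/(205.43 − 57.61) = 1/147.82 = 0.006765 hr

Final: 0.006765 hr


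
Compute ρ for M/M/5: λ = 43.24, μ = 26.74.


ρ = λ/(cμ) = 43.24/(5·26.74) = 43.24/133.70 = 0.3234

Final: 0.3234


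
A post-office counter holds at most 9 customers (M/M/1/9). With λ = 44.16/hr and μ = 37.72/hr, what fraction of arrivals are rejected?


ρ = λ/μ = 44.16/37.72 = 1.1707
P_K = (1−ρ)ρ^K/(1−ρ^(K+1)) = (-0.1707·4.131582)/(1 − 4.836975)
= -0.705392/-3.836975 = 0.183841

Final: 0.183841


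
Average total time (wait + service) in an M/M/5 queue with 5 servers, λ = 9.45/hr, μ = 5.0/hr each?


a = 1.8900; ρ = 0.3780; P₀ = 0.150240
Lq = P₀·a^c·ρ/(c!(1−ρ)²) = 0.02950
Wq = Lq/λ = 0.02950/9.45 = 0.003122 hr
W = Wq + 1/μ = 0.003122 + 0.20000 = 0.20312 hr

Final: 0.20312 hr


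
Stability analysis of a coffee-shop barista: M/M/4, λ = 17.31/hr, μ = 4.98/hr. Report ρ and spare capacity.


Total capacity cμ = 4·4.98 = 19.92/hr
ρ = λ/(cμ) = 17.31/19.92 = 0.8690
Stable ⇔ ρ < 1: YES
Spare capacity = cμ − λ = 19.92 − 17.31 = 2.61/hr

Final: ρ = 0.8690; stable; margin = 2.61/hr


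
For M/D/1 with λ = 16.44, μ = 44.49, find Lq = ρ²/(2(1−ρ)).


ρ = 16.44/44.49 = 0.3695
M/D/1: Lq = ρ²/(2(1−ρ)) = 0.1365/(2·0.6305) = 0.10829

Final: 0.10829


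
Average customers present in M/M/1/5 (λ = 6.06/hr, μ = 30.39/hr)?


ρ = 6.06/30.39 = 0.1994
L = ρ[1 − (K+1)ρ^K + Kρ^(K+1)] / [(1−ρ)(1−ρ^(K+1))]
Numerator: 0.1994·(1 − 6·0.0003153 + 5·0.00006287) = 0.199093
Denominator: (0.8006)·(0.999937) = 0.800542
L = 0.199093/0.800542 = 0.2487

Final: 0.2487


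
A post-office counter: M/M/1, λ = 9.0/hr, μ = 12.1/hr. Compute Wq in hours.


ρ = 9.0/12.1 = 0.7438
Wq = ρ/(μ−λ) = 0.7438/(12.1 − 9.0) = 0.7438/3.10 = 0.2399 hr

Final: 0.2399 hr


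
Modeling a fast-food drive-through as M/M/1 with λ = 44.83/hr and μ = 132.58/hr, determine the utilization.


ρ = λ/μ = 44.83/132.58 = 0.3381

Final: 0.3381


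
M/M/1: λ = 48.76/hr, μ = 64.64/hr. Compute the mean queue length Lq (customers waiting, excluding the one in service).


ρ = 48.76/64.64 = 0.7543
Lq = ρ²/(1−ρ) = 0.5690/0.2457 = 2.3162

Final: 2.3162


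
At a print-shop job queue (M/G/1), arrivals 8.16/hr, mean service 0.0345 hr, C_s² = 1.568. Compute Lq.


ρ = λ·E[S] = 8.16·0.0345 = 0.2815
Lq = ρ²(1+C_s²)/(2(1−ρ)) = 0.07925·(1+1.568)/(2·0.7185)
= 0.07925·2.5680/1.4370 = 0.14163

Final: 0.14163


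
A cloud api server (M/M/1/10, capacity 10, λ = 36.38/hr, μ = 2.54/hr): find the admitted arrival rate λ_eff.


ρ = 14.3228; P_K = (1−ρ)ρ^10/(1−ρ^11) = 0.930181
λ_eff = λ(1 − P_K) = 36.38·(1 − 0.930181) = 36.38·0.069819 = 2.5400 /hr

Final: 2.5400 /hr


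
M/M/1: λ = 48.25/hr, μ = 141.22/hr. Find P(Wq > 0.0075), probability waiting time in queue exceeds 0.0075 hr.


ρ = 48.25/141.22 = 0.3417
P(Wq > t) = ρ·e^{−(μ−λ)t} = 0.3417·e^{−0.6973}
= 0.3417·0.497940 = 0.170129

Final: 0.170129


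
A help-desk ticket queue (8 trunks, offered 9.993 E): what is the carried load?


B(8,9.993) = 0.337991 (Erlang-B)
Carried load = a(1 − B) = 9.993·(1 − 0.337991) = 9.993·0.662009 = 6.6155 E

Final: 6.6155 Erlangs


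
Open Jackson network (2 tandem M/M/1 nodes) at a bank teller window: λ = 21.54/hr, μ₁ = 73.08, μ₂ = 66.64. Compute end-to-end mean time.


Each node sees arrival rate λ = 21.54/hr (tandem ⇒ throughput preserved).
W₁ = 1/(μ₁−λ) = 1/(73.08−21.54) = 0.01940 hr
W₂ = 1/(μ₂−λ) = 1/(66.64−21.54) = 0.02217 hr
W_total = W₁ + W₂ = 0.01940 + 0.02217 = 0.04158 hr

Final: 0.04158 hr


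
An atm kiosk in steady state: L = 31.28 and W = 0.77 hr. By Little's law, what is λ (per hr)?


λ = L/W = 31.28/0.77 = 40.6234 /hr

Final: 40.6234 /hr


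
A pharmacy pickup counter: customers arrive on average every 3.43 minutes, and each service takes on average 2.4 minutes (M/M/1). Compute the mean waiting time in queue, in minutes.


λ = 60/3.43 = 17.4927 /hr
μ = 60/2.4 = 25.0000 /hr
ρ = λ/μ = 17.4927/25.0000 = 0.6997
Wq = ρ/(μ−λ) = 0.6997/(25.0000−17.4927) = 0.09320 hr
In minutes: 0.09320·60 = 5.592 min

Final: 5.592 min


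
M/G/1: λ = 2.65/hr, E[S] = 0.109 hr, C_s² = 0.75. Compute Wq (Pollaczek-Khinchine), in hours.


ρ = λ·E[S] = 2.65·0.109 = 0.2888
E[S²] = E[S]²(1+C_s²) = 0.109²·(1+0.75) = 0.020792
Wq = λ·E[S²]/(2(1−ρ)) = 2.65·0.020792/(2·0.7111) = 0.03874 hr

Final: 0.03874 hr


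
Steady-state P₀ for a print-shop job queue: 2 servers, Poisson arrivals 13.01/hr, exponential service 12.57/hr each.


a = λ/μ = 13.01/12.57 = 1.0350; ρ = a/c = 0.5175
Σ_{k=0}^{1} a^k/k! (terms k=0..1) = 1.00000 + 1.03500 = 2.03500
Tail: a^2/(2!(1−ρ)) = 1.07123/(2·0.4825) = 1.11009
P₀ = 1/(2.03500 + 1.11009) = 1/3.14509 = 0.317955

Final: 0.317955


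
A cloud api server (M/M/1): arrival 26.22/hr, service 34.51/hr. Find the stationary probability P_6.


ρ = 26.22/34.51 = 0.7598
P_n = (1−ρ)·ρ^n = (1 − 0.7598)·0.7598^6 = 0.2402·0.192365 = 0.046210

Final: 0.046210


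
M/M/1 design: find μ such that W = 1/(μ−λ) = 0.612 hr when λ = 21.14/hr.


W = 1/(μ−λ) ⇒ μ − λ = 1/W = 1/0.612 = 1.6340
μ = λ + 1/W = 21.14 + 1.6340 = 22.7740 per hr

Final: 22.7740 /hr


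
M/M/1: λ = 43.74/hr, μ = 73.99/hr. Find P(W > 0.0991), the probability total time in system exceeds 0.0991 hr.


W ~ Exponential(μ−λ) for M/M/1.
μ − λ = 73.99 − 43.74 = 30.2500
P(W > t) = e^{−(μ−λ)t} = e^{−2.9978} = 0.049898

Final: 0.049898


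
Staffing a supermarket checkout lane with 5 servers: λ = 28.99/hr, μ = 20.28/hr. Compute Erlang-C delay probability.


a = λ/μ = 1.4295; ρ = a/5 = 0.2859
P₀ = 0.239138 (from M/M/c formula)
C(c,a) = [a^c/(c!(1−ρ))]·P₀ = [5.96900/(120·0.7141)]·0.239138
= 0.06966·0.239138 = 0.016657

Final: 0.016657


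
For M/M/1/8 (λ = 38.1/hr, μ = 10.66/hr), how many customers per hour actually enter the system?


ρ = 3.5741; P_K = (1−ρ)ρ^8/(1−ρ^9) = 0.720218
λ_eff = λ(1 − P_K) = 38.1·(1 − 0.720218) = 38.1·0.279782 = 10.6597 /hr

Final: 10.6597 /hr


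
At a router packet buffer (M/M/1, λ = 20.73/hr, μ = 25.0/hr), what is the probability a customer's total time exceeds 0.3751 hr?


W ~ Exponential(μ−λ) for M/M/1.
μ − λ = 25.0 − 20.73 = 4.2700
P(W > t) = e^{−(μ−λ)t} = e^{−1.6017} = 0.201558

Final: 0.201558
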